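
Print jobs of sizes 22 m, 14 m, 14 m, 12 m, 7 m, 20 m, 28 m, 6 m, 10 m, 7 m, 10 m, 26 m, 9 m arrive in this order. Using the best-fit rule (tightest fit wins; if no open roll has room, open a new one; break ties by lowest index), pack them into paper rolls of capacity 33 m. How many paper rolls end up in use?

  22 → roll 1 (new)  [load 22/33]
  14 → roll 2 (new)  [load 14/33]
  14 → roll 2  [load 28/33]
  12 → roll 3 (new)  [load 12/33]
  7 → roll 1  [load 29/33]
  20 → roll 3  [load 32/33]
  28 → roll 4 (new)  [load 28/33]
  6 → roll 5 (new)  [load 6/33]
  10 → roll 5  [load 16/33]
  7 → roll 5  [load 23/33]
  10 → roll 5  [load 33/33]
  26 → roll 6 (new)  [load 26/33]
  9 → roll 7 (new)  [load 9/33]
7 paper rolls opened.

7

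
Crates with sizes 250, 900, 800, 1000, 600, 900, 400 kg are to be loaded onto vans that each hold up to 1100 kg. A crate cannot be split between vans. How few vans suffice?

5

Total = 1000 + 900 + 900 + 800 + 600 + 400 + 250 = 4850 kg.
Lower bound: ⌈4850/1100⌉ = 5 vans.
A packing using 5 vans:
  van 1: 1000 = 1000
  van 2: 900 = 900
  van 3: 900 = 900
  van 4: 800 + 250 = 1050
  van 5: 600 + 400 = 1000
This matches the lower bound, so 5 is optimal.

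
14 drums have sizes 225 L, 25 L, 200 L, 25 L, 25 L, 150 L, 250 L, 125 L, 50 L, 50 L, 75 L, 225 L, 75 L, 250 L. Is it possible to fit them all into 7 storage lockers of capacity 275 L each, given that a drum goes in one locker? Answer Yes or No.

A valid assignment using 7 storage lockers:
  locker 1: 250 + 25 = 275
  locker 2: 250 + 25 = 275
  locker 3: 225 + 50 = 275
  locker 4: 225 + 50 = 275
  locker 5: 200 + 75 = 275
  locker 6: 150 + 125 = 275
  locker 7: 75 + 25 = 100
Every load is within 275 L, so 7 storage lockers suffice.

Yes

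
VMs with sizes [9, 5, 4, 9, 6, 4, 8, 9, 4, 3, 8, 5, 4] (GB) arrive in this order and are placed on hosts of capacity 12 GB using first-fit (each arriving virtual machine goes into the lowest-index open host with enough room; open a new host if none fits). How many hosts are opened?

  9 → host 1 (new)  [load 9/12]
  5 → host 2 (new)  [load 5/12]
  4 → host 2  [load 9/12]
  9 → host 3 (new)  [load 9/12]
  6 → host 4 (new)  [load 6/12]
  4 → host 4  [load 10/12]
  8 → host 5 (new)  [load 8/12]
  9 → host 6 (new)  [load 9/12]
  4 → host 5  [load 12/12]
  3 → host 1  [load 12/12]
  8 → host 7 (new)  [load 8/12]
  5 → host 8 (new)  [load 5/12]
  4 → host 7  [load 12/12]
8 hosts opened.

8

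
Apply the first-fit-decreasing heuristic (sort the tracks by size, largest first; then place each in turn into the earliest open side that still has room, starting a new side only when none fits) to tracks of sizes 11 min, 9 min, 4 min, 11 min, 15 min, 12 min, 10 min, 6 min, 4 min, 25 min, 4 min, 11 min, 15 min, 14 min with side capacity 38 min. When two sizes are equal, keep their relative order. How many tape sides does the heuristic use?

5

Sorted descending: 25, 15, 15, 14, 12, 11, 11, 11, 10, 9, 6, 4, 4, 4.
  25 → side 1 (new)  [load 25/38]
  15 → side 2 (new)  [load 15/38]
  15 → side 2  [load 30/38]
  14 → side 3 (new)  [load 14/38]
  12 → side 1  [load 37/38]
  11 → side 3  [load 25/38]
  11 → side 3  [load 36/38]
  11 → side 4 (new)  [load 11/38]
  10 → side 4  [load 21/38]
  9 → side 4  [load 30/38]
  6 → side 2  [load 36/38]
  4 → side 4  [load 34/38]
  4 → side 4  [load 38/38]
  4 → side 5 (new)  [load 4/38]
5 tape sides opened.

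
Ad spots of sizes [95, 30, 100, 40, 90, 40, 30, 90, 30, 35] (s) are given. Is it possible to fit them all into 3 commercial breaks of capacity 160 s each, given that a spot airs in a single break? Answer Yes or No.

No

Total = 580 s; ⌈580/160⌉ = 4.
At least 4 commercial breaks are required, but only 3 are allowed.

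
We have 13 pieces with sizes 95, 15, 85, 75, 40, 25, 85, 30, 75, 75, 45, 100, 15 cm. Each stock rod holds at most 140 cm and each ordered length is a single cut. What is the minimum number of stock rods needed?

7

Total = 100 + 95 + 85 + 85 + 75 + 75 + 75 + 45 + 40 + 30 + 25 + 15 + 15 = 760 cm.
Lower bound: ⌈760/140⌉ = 6 stock rods.
Also, 7 pieces each exceed 70 cm, and no two of those can share a stock rod, so at least 7 stock rods are needed.
A packing using 7 stock rods:
  stock rod 1: 100 + 40 = 140
  stock rod 2: 95 + 45 = 140
  stock rod 3: 85 + 30 + 25 = 140
  stock rod 4: 85 + 15 + 15 = 115
  stock rod 5: 75 = 75
  stock rod 6: 75 = 75
  stock rod 7: 75 = 75
This matches the lower bound, so 7 is optimal.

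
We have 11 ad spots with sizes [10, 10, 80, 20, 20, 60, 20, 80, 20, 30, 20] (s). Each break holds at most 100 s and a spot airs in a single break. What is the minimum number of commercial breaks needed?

4

Total = 80 + 80 + 60 + 30 + 20 + 20 + 20 + 20 + 20 + 10 + 10 = 370 s.
Lower bound: ⌈370/100⌉ = 4 commercial breaks.
A packing using 4 commercial breaks:
  break 1: 80 + 20 = 100
  break 2: 80 + 20 = 100
  break 3: 60 + 30 + 10 = 100
  break 4: 20 + 20 + 20 + 10 = 70
This matches the lower bound, so 4 is optimal.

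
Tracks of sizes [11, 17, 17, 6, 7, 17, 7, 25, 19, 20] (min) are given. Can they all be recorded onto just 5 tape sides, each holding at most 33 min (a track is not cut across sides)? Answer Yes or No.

Total = 146 min; ⌈146/33⌉ = 5.
6 tracks each exceed half the capacity and cannot share a side, forcing at least 6 tape sides.
At least 6 tape sides are required, but only 5 are allowed.

No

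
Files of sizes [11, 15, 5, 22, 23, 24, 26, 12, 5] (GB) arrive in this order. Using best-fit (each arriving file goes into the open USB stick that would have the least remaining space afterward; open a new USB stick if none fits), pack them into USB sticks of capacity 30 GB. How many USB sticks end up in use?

6

  11 → USB stick 1 (new)  [load 11/30]
  15 → USB stick 1  [load 26/30]
  5 → USB stick 2 (new)  [load 5/30]
  22 → USB stick 2  [load 27/30]
  23 → USB stick 3 (new)  [load 23/30]
  24 → USB stick 4 (new)  [load 24/30]
  26 → USB stick 5 (new)  [load 26/30]
  12 → USB stick 6 (new)  [load 12/30]
  5 → USB stick 4  [load 29/30]
6 USB sticks opened.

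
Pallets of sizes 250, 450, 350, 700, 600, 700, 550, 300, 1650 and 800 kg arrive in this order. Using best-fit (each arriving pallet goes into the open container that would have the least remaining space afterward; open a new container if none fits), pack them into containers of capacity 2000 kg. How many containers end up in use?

4

  250 → container 1 (new)  [load 250/2000]
  450 → container 1  [load 700/2000]
  350 → container 1  [load 1050/2000]
  700 → container 1  [load 1750/2000]
  600 → container 2 (new)  [load 600/2000]
  700 → container 2  [load 1300/2000]
  550 → container 2  [load 1850/2000]
  300 → container 3 (new)  [load 300/2000]
  1650 → container 3  [load 1950/2000]
  800 → container 4 (new)  [load 800/2000]
4 containers opened.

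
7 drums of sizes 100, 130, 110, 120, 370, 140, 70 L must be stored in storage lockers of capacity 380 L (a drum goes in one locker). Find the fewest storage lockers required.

Total = 370 + 140 + 130 + 120 + 110 + 100 + 70 = 1040 L.
Lower bound: ⌈1040/380⌉ = 3 storage lockers.
A packing using 3 storage lockers:
  locker 1: 370 = 370
  locker 2: 140 + 130 + 110 = 380
  locker 3: 120 + 100 + 70 = 290
This matches the lower bound, so 3 is optimal.

3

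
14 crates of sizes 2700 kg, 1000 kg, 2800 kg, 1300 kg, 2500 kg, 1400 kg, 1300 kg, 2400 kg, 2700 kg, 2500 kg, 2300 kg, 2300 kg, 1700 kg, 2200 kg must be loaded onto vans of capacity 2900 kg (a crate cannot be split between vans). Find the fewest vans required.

12

Total = 2800 + 2700 + 2700 + 2500 + 2500 + 2400 + 2300 + 2300 + 2200 + 1700 + 1400 + 1300 + 1300 + 1000 = 29100 kg.
Lower bound: ⌈29100/2900⌉ = 11 vans.
A packing using 12 vans:
  van 1: 2800 = 2800
  van 2: 2700 = 2700
  van 3: 2700 = 2700
  van 4: 2500 = 2500
  van 5: 2500 = 2500
  van 6: 2400 = 2400
  van 7: 2300 = 2300
  van 8: 2300 = 2300
  van 9: 2200 = 2200
  van 10: 1700 + 1000 = 2700
  van 11: 1400 + 1300 = 2700
  van 12: 1300 = 1300
No arrangement into 11 vans stays within capacity, so 12 is optimal.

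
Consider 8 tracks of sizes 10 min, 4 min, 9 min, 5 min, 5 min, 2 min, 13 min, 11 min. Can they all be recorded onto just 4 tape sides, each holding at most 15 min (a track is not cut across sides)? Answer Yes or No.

Yes

A valid assignment using 4 tape sides:
  side 1: 13 + 2 = 15
  side 2: 11 + 4 = 15
  side 3: 10 + 5 = 15
  side 4: 9 + 5 = 14
Every load is within 15 min, so 4 tape sides suffice.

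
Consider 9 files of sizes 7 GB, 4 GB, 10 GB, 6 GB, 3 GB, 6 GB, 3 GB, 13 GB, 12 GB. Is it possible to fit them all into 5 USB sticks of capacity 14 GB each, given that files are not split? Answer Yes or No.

A valid assignment using 5 USB sticks:
  USB stick 1: 13 = 13
  USB stick 2: 12 = 12
  USB stick 3: 10 + 4 = 14
  USB stick 4: 7 + 6 = 13
  USB stick 5: 6 + 3 + 3 = 12
Every load is within 14 GB, so 5 USB sticks suffice.

Yes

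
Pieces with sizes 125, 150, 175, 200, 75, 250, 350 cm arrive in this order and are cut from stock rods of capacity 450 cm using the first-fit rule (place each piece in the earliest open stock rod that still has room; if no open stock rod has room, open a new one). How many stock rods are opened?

4

  125 → stock rod 1 (new)  [load 125/450]
  150 → stock rod 1  [load 275/450]
  175 → stock rod 1  [load 450/450]
  200 → stock rod 2 (new)  [load 200/450]
  75 → stock rod 2  [load 275/450]
  250 → stock rod 3 (new)  [load 250/450]
  350 → stock rod 4 (new)  [load 350/450]
4 stock rods opened.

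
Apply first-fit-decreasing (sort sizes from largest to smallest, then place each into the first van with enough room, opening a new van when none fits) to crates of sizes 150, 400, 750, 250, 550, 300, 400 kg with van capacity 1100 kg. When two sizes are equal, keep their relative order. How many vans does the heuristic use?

3

Sorted descending: 750, 550, 400, 400, 300, 250, 150.
  750 → van 1 (new)  [load 750/1100]
  550 → van 2 (new)  [load 550/1100]
  400 → van 2  [load 950/1100]
  400 → van 3 (new)  [load 400/1100]
  300 → van 1  [load 1050/1100]
  250 → van 3  [load 650/1100]
  150 → van 2  [load 1100/1100]
3 vans opened.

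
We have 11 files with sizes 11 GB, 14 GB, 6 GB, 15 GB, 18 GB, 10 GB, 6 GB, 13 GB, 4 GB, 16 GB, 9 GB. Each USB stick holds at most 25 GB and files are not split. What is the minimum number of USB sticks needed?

5

Total = 18 + 16 + 15 + 14 + 13 + 11 + 10 + 9 + 6 + 6 + 4 = 122 GB.
Lower bound: ⌈122/25⌉ = 5 USB sticks.
A packing using 5 USB sticks:
  USB stick 1: 18 + 6 = 24
  USB stick 2: 16 + 9 = 25
  USB stick 3: 15 + 10 = 25
  USB stick 4: 14 + 11 = 25
  USB stick 5: 13 + 6 + 4 = 23
This matches the lower bound, so 5 is optimal.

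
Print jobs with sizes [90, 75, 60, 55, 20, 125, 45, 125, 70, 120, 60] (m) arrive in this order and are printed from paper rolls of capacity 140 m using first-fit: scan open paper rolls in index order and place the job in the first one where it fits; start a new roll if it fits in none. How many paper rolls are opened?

7

  90 → roll 1 (new)  [load 90/140]
  75 → roll 2 (new)  [load 75/140]
  60 → roll 2  [load 135/140]
  55 → roll 3 (new)  [load 55/140]
  20 → roll 1  [load 110/140]
  125 → roll 4 (new)  [load 125/140]
  45 → roll 3  [load 100/140]
  125 → roll 5 (new)  [load 125/140]
  70 → roll 6 (new)  [load 70/140]
  120 → roll 7 (new)  [load 120/140]
  60 → roll 6  [load 130/140]
7 paper rolls opened.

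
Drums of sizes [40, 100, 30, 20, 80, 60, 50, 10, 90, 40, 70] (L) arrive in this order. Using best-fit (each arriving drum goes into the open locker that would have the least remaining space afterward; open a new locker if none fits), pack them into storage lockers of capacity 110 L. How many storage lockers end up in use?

  40 → locker 1 (new)  [load 40/110]
  100 → locker 2 (new)  [load 100/110]
  30 → locker 1  [load 70/110]
  20 → locker 1  [load 90/110]
  80 → locker 3 (new)  [load 80/110]
  60 → locker 4 (new)  [load 60/110]
  50 → locker 4  [load 110/110]
  10 → locker 2  [load 110/110]
  90 → locker 5 (new)  [load 90/110]
  40 → locker 6 (new)  [load 40/110]
  70 → locker 6  [load 110/110]
6 storage lockers opened.

6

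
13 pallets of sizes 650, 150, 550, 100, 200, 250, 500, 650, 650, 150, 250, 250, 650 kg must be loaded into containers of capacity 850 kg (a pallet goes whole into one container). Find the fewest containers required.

Total = 650 + 650 + 650 + 650 + 550 + 500 + 250 + 250 + 250 + 200 + 150 + 150 + 100 = 5000 kg.
Lower bound: ⌈5000/850⌉ = 6 containers.
A packing using 7 containers:
  container 1: 650 + 200 = 850
  container 2: 650 + 150 = 800
  container 3: 650 + 150 = 800
  container 4: 650 + 100 = 750
  container 5: 550 + 250 = 800
  container 6: 500 + 250 = 750
  container 7: 250 = 250
No arrangement into 6 containers stays within capacity, so 7 is optimal.

7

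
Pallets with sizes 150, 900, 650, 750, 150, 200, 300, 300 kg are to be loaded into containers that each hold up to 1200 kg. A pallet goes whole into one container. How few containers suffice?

Total = 900 + 750 + 650 + 300 + 300 + 200 + 150 + 150 = 3400 kg.
Lower bound: ⌈3400/1200⌉ = 3 containers.
A packing using 3 containers:
  container 1: 900 + 300 = 1200
  container 2: 750 + 300 + 150 = 1200
  container 3: 650 + 200 + 150 = 1000
This matches the lower bound, so 3 is optimal.

3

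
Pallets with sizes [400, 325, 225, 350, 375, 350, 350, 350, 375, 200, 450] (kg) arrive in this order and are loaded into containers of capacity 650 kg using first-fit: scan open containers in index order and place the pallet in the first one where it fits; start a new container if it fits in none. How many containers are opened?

9

  400 → container 1 (new)  [load 400/650]
  325 → container 2 (new)  [load 325/650]
  225 → container 1  [load 625/650]
  350 → container 3 (new)  [load 350/650]
  375 → container 4 (new)  [load 375/650]
  350 → container 5 (new)  [load 350/650]
  350 → container 6 (new)  [load 350/650]
  350 → container 7 (new)  [load 350/650]
  375 → container 8 (new)  [load 375/650]
  200 → container 2  [load 525/650]
  450 → container 9 (new)  [load 450/650]
9 containers opened.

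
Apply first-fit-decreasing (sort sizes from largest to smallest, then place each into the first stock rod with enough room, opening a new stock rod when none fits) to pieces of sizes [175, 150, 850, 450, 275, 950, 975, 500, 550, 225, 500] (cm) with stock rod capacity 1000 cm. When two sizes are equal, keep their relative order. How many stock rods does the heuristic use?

Sorted descending: 975, 950, 850, 550, 500, 500, 450, 275, 225, 175, 150.
  975 → stock rod 1 (new)  [load 975/1000]
  950 → stock rod 2 (new)  [load 950/1000]
  850 → stock rod 3 (new)  [load 850/1000]
  550 → stock rod 4 (new)  [load 550/1000]
  500 → stock rod 5 (new)  [load 500/1000]
  500 → stock rod 5  [load 1000/1000]
  450 → stock rod 4  [load 1000/1000]
  275 → stock rod 6 (new)  [load 275/1000]
  225 → stock rod 6  [load 500/1000]
  175 → stock rod 6  [load 675/1000]
  150 → stock rod 3  [load 1000/1000]
6 stock rods opened.

6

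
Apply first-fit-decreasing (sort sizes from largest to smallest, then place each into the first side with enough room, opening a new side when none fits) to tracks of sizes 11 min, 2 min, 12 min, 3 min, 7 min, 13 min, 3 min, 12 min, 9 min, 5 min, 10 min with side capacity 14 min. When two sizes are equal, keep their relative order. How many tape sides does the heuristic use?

7

Sorted descending: 13, 12, 12, 11, 10, 9, 7, 5, 3, 3, 2.
  13 → side 1 (new)  [load 13/14]
  12 → side 2 (new)  [load 12/14]
  12 → side 3 (new)  [load 12/14]
  11 → side 4 (new)  [load 11/14]
  10 → side 5 (new)  [load 10/14]
  9 → side 6 (new)  [load 9/14]
  7 → side 7 (new)  [load 7/14]
  5 → side 6  [load 14/14]
  3 → side 4  [load 14/14]
  3 → side 5  [load 13/14]
  2 → side 2  [load 14/14]
7 tape sides opened.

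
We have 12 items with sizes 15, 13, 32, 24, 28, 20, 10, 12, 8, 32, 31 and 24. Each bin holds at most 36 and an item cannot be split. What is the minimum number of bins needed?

8

Total = 32 + 32 + 31 + 28 + 24 + 24 + 20 + 15 + 13 + 12 + 10 + 8 = 249.
Lower bound: ⌈249/36⌉ = 7 bins.
A packing using 8 bins:
  bin 1: 32 = 32
  bin 2: 32 = 32
  bin 3: 31 = 31
  bin 4: 28 + 8 = 36
  bin 5: 24 + 12 = 36
  bin 6: 24 + 10 = 34
  bin 7: 20 + 15 = 35
  bin 8: 13 = 13
No arrangement into 7 bins stays within capacity, so 8 is optimal.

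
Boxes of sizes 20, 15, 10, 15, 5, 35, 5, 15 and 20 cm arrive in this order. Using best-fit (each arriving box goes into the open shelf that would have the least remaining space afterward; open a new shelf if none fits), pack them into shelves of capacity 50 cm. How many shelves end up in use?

3

  20 → shelf 1 (new)  [load 20/50]
  15 → shelf 1  [load 35/50]
  10 → shelf 1  [load 45/50]
  15 → shelf 2 (new)  [load 15/50]
  5 → shelf 1  [load 50/50]
  35 → shelf 2  [load 50/50]
  5 → shelf 3 (new)  [load 5/50]
  15 → shelf 3  [load 20/50]
  20 → shelf 3  [load 40/50]
3 shelves opened.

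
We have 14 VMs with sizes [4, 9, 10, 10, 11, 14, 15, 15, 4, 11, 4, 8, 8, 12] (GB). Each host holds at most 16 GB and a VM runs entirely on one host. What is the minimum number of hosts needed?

10

Total = 15 + 15 + 14 + 12 + 11 + 11 + 10 + 10 + 9 + 8 + 8 + 4 + 4 + 4 = 135 GB.
Lower bound: ⌈135/16⌉ = 9 hosts.
A packing using 10 hosts:
  host 1: 15 = 15
  host 2: 15 = 15
  host 3: 14 = 14
  host 4: 12 + 4 = 16
  host 5: 11 + 4 = 15
  host 6: 11 + 4 = 15
  host 7: 10 = 10
  host 8: 10 = 10
  host 9: 9 = 9
  host 10: 8 + 8 = 16
No arrangement into 9 hosts stays within capacity, so 10 is optimal.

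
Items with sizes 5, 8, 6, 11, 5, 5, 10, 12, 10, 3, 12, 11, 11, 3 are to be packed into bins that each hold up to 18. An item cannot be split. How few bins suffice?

Total = 12 + 12 + 11 + 11 + 11 + 10 + 10 + 8 + 6 + 5 + 5 + 5 + 3 + 3 = 112.
Lower bound: ⌈112/18⌉ = 7 bins.
A packing using 7 bins:
  bin 1: 12 + 6 = 18
  bin 2: 12 + 5 = 17
  bin 3: 11 + 5 = 16
  bin 4: 11 + 5 = 16
  bin 5: 11 + 3 + 3 = 17
  bin 6: 10 + 8 = 18
  bin 7: 10 = 10
This matches the lower bound, so 7 is optimal.

7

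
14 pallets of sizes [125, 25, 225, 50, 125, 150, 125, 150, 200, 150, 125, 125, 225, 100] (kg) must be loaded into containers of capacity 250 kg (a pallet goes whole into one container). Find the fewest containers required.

9

Total = 225 + 225 + 200 + 150 + 150 + 150 + 125 + 125 + 125 + 125 + 125 + 100 + 50 + 25 = 1900 kg.
Lower bound: ⌈1900/250⌉ = 8 containers.
A packing using 9 containers:
  container 1: 225 + 25 = 250
  container 2: 225 = 225
  container 3: 200 + 50 = 250
  container 4: 150 + 100 = 250
  container 5: 150 = 150
  container 6: 150 = 150
  container 7: 125 + 125 = 250
  container 8: 125 + 125 = 250
  container 9: 125 = 125
No arrangement into 8 containers stays within capacity, so 9 is optimal.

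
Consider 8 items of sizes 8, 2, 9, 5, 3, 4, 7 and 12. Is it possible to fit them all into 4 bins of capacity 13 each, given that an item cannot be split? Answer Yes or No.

A valid assignment using 4 bins:
  bin 1: 12 = 12
  bin 2: 9 + 4 = 13
  bin 3: 8 + 5 = 13
  bin 4: 7 + 3 + 2 = 12
Every load is within 13, so 4 bins suffice.

Yes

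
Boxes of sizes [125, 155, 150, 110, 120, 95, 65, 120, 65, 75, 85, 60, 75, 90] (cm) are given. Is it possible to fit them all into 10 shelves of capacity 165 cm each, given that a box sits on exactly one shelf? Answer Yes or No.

Yes

A valid assignment using 10 shelves:
  shelf 1: 155 = 155
  shelf 2: 150 = 150
  shelf 3: 125 = 125
  shelf 4: 120 = 120
  shelf 5: 120 = 120
  shelf 6: 110 = 110
  shelf 7: 95 + 65 = 160
  shelf 8: 90 + 75 = 165
  shelf 9: 85 + 75 = 160
  shelf 10: 65 + 60 = 125
Every load is within 165 cm, so 10 shelves suffice.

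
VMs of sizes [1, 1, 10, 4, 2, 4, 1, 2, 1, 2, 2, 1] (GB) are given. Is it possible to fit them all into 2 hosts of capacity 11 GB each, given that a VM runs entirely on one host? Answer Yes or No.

Total = 31 GB; ⌈31/11⌉ = 3.
At least 3 hosts are required, but only 2 are allowed.

No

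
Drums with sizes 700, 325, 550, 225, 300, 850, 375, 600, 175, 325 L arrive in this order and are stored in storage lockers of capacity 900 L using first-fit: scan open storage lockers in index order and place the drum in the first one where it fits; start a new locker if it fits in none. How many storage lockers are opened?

6

  700 → locker 1 (new)  [load 700/900]
  325 → locker 2 (new)  [load 325/900]
  550 → locker 2  [load 875/900]
  225 → locker 3 (new)  [load 225/900]
  300 → locker 3  [load 525/900]
  850 → locker 4 (new)  [load 850/900]
  375 → locker 3  [load 900/900]
  600 → locker 5 (new)  [load 600/900]
  175 → locker 1  [load 875/900]
  325 → locker 6 (new)  [load 325/900]
6 storage lockers opened.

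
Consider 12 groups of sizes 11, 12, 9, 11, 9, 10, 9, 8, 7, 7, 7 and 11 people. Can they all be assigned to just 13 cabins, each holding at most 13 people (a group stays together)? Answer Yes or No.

A valid assignment using 12 cabins:
  cabin 1: 12 = 12
  cabin 2: 11 = 11
  cabin 3: 11 = 11
  cabin 4: 11 = 11
  cabin 5: 10 = 10
  cabin 6: 9 = 9
  cabin 7: 9 = 9
  cabin 8: 9 = 9
  cabin 9: 8 = 8
  cabin 10: 7 = 7
  cabin 11: 7 = 7
  cabin 12: 7 = 7
That uses only 12 ≤ 13, so 13 cabins are enough.

Yes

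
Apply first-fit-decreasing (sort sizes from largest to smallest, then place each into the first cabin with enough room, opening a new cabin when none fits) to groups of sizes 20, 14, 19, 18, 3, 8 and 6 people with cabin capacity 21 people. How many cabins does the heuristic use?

Sorted descending: 20, 19, 18, 14, 8, 6, 3.
  20 → cabin 1 (new)  [load 20/21]
  19 → cabin 2 (new)  [load 19/21]
  18 → cabin 3 (new)  [load 18/21]
  14 → cabin 4 (new)  [load 14/21]
  8 → cabin 5 (new)  [load 8/21]
  6 → cabin 4  [load 20/21]
  3 → cabin 3  [load 21/21]
5 cabins opened.

5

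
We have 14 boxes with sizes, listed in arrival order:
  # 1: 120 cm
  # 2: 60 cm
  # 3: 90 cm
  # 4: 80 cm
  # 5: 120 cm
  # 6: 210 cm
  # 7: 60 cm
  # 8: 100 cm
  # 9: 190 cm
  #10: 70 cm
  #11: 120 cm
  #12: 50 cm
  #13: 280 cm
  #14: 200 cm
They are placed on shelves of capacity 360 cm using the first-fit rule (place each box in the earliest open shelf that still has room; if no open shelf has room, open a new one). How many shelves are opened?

6

  120 → shelf 1 (new)  [load 120/360]
  60 → shelf 1  [load 180/360]
  90 → shelf 1  [load 270/360]
  80 → shelf 1  [load 350/360]
  120 → shelf 2 (new)  [load 120/360]
  210 → shelf 2  [load 330/360]
  60 → shelf 3 (new)  [load 60/360]
  100 → shelf 3  [load 160/360]
  190 → shelf 3  [load 350/360]
  70 → shelf 4 (new)  [load 70/360]
  120 → shelf 4  [load 190/360]
  50 → shelf 4  [load 240/360]
  280 → shelf 5 (new)  [load 280/360]
  200 → shelf 6 (new)  [load 200/360]
6 shelves opened.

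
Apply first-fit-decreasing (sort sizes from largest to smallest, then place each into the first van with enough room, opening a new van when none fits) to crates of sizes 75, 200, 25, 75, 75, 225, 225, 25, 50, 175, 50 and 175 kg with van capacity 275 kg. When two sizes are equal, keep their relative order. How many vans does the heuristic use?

5

Sorted descending: 225, 225, 200, 175, 175, 75, 75, 75, 50, 50, 25, 25.
  225 → van 1 (new)  [load 225/275]
  225 → van 2 (new)  [load 225/275]
  200 → van 3 (new)  [load 200/275]
  175 → van 4 (new)  [load 175/275]
  175 → van 5 (new)  [load 175/275]
  75 → van 3  [load 275/275]
  75 → van 4  [load 250/275]
  75 → van 5  [load 250/275]
  50 → van 1  [load 275/275]
  50 → van 2  [load 275/275]
  25 → van 4  [load 275/275]
  25 → van 5  [load 275/275]
5 vans opened.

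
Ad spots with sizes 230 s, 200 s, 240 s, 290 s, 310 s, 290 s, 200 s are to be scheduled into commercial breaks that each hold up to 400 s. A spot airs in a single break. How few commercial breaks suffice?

6

Total = 310 + 290 + 290 + 240 + 230 + 200 + 200 = 1760 s.
Lower bound: ⌈1760/400⌉ = 5 commercial breaks.
A packing using 6 commercial breaks:
  break 1: 310 = 310
  break 2: 290 = 290
  break 3: 290 = 290
  break 4: 240 = 240
  break 5: 230 = 230
  break 6: 200 + 200 = 400
No arrangement into 5 commercial breaks stays within capacity, so 6 is optimal.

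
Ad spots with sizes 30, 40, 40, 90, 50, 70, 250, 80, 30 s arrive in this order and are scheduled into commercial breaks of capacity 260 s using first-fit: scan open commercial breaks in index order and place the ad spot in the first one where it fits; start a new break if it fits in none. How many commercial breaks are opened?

  30 → break 1 (new)  [load 30/260]
  40 → break 1  [load 70/260]
  40 → break 1  [load 110/260]
  90 → break 1  [load 200/260]
  50 → break 1  [load 250/260]
  70 → break 2 (new)  [load 70/260]
  250 → break 3 (new)  [load 250/260]
  80 → break 2  [load 150/260]
  30 → break 2  [load 180/260]
3 commercial breaks opened.

3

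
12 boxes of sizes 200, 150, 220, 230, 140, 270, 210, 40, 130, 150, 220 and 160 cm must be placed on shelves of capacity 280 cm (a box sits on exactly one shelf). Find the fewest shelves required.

10

Total = 270 + 230 + 220 + 220 + 210 + 200 + 160 + 150 + 150 + 140 + 130 + 40 = 2120 cm.
Lower bound: ⌈2120/280⌉ = 8 shelves.
Also, 9 boxes each exceed 140 cm, and no two of those can share a shelf, so at least 9 shelves are needed.
A packing using 10 shelves:
  shelf 1: 270 = 270
  shelf 2: 230 + 40 = 270
  shelf 3: 220 = 220
  shelf 4: 220 = 220
  shelf 5: 210 = 210
  shelf 6: 200 = 200
  shelf 7: 160 = 160
  shelf 8: 150 + 130 = 280
  shelf 9: 150 = 150
  shelf 10: 140 = 140
No arrangement into 9 shelves stays within capacity, so 10 is optimal.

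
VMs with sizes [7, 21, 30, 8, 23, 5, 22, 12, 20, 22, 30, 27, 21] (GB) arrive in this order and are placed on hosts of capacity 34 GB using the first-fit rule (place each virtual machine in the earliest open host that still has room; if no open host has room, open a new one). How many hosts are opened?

9

  7 → host 1 (new)  [load 7/34]
  21 → host 1  [load 28/34]
  30 → host 2 (new)  [load 30/34]
  8 → host 3 (new)  [load 8/34]
  23 → host 3  [load 31/34]
  5 → host 1  [load 33/34]
  22 → host 4 (new)  [load 22/34]
  12 → host 4  [load 34/34]
  20 → host 5 (new)  [load 20/34]
  22 → host 6 (new)  [load 22/34]
  30 → host 7 (new)  [load 30/34]
  27 → host 8 (new)  [load 27/34]
  21 → host 9 (new)  [load 21/34]
9 hosts opened.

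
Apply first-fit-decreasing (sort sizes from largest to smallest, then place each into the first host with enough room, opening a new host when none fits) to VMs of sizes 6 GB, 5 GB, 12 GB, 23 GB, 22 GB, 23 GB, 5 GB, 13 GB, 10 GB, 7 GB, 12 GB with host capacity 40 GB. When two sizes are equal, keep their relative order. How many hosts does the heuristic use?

4

Sorted descending: 23, 23, 22, 13, 12, 12, 10, 7, 6, 5, 5.
  23 → host 1 (new)  [load 23/40]
  23 → host 2 (new)  [load 23/40]
  22 → host 3 (new)  [load 22/40]
  13 → host 1  [load 36/40]
  12 → host 2  [load 35/40]
  12 → host 3  [load 34/40]
  10 → host 4 (new)  [load 10/40]
  7 → host 4  [load 17/40]
  6 → host 3  [load 40/40]
  5 → host 2  [load 40/40]
  5 → host 4  [load 22/40]
4 hosts opened.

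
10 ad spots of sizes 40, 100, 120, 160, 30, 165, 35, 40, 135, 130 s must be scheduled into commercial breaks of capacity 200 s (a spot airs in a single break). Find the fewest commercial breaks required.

Total = 165 + 160 + 135 + 130 + 120 + 100 + 40 + 40 + 35 + 30 = 955 s.
Lower bound: ⌈955/200⌉ = 5 commercial breaks.
A packing using 6 commercial breaks:
  break 1: 165 + 35 = 200
  break 2: 160 + 40 = 200
  break 3: 135 + 40 = 175
  break 4: 130 + 30 = 160
  break 5: 120 = 120
  break 6: 100 = 100
No arrangement into 5 commercial breaks stays within capacity, so 6 is optimal.

6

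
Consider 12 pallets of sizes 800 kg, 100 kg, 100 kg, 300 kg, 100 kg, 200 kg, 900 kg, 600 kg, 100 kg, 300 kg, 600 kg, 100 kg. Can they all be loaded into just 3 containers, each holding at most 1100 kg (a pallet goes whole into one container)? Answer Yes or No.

No

Total = 4200 kg; ⌈4200/1100⌉ = 4.
At least 4 containers are required, but only 3 are allowed.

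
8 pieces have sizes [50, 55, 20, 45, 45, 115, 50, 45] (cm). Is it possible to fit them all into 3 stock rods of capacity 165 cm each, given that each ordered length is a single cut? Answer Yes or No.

A valid assignment using 3 stock rods:
  stock rod 1: 115 + 50 = 165
  stock rod 2: 55 + 50 + 45 = 150
  stock rod 3: 45 + 45 + 20 = 110
Every load is within 165 cm, so 3 stock rods suffice.

Yes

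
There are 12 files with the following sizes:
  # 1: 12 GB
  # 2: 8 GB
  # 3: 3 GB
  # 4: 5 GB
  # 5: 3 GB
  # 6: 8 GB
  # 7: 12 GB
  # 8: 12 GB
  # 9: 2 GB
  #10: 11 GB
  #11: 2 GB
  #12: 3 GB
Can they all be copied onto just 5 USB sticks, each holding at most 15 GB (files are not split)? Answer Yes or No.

Total = 81 GB; ⌈81/15⌉ = 6.
At least 6 USB sticks are required, but only 5 are allowed.

No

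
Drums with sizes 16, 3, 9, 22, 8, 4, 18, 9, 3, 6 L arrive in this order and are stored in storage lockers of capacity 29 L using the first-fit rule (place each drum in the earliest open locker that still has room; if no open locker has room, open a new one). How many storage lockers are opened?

  16 → locker 1 (new)  [load 16/29]
  3 → locker 1  [load 19/29]
  9 → locker 1  [load 28/29]
  22 → locker 2 (new)  [load 22/29]
  8 → locker 3 (new)  [load 8/29]
  4 → locker 2  [load 26/29]
  18 → locker 3  [load 26/29]
  9 → locker 4 (new)  [load 9/29]
  3 → locker 2  [load 29/29]
  6 → locker 4  [load 15/29]
4 storage lockers opened.

4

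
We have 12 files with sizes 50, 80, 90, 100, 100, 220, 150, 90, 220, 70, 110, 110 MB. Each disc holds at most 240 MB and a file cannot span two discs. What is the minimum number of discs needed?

Total = 220 + 220 + 150 + 110 + 110 + 100 + 100 + 90 + 90 + 80 + 70 + 50 = 1390 MB.
Lower bound: ⌈1390/240⌉ = 6 discs.
A packing using 7 discs:
  disc 1: 220 = 220
  disc 2: 220 = 220
  disc 3: 150 + 90 = 240
  disc 4: 110 + 110 = 220
  disc 5: 100 + 100 = 200
  disc 6: 90 + 80 + 70 = 240
  disc 7: 50 = 50
No arrangement into 6 discs stays within capacity, so 7 is optimal.

7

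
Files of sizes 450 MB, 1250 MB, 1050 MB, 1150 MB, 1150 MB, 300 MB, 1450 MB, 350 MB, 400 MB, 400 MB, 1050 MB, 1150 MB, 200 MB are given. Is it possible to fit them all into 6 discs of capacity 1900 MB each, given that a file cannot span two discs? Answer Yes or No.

No

Total = 10350 MB; ⌈10350/1900⌉ = 6.
7 files each exceed half the capacity and cannot share a disc, forcing at least 7 discs.
At least 7 discs are required, but only 6 are allowed.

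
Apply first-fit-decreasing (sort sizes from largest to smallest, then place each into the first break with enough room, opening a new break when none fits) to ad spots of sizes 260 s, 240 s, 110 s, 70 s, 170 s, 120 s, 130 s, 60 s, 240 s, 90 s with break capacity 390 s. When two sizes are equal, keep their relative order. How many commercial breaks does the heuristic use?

4

Sorted descending: 260, 240, 240, 170, 130, 120, 110, 90, 70, 60.
  260 → break 1 (new)  [load 260/390]
  240 → break 2 (new)  [load 240/390]
  240 → break 3 (new)  [load 240/390]
  170 → break 4 (new)  [load 170/390]
  130 → break 1  [load 390/390]
  120 → break 2  [load 360/390]
  110 → break 3  [load 350/390]
  90 → break 4  [load 260/390]
  70 → break 4  [load 330/390]
  60 → break 4  [load 390/390]
4 commercial breaks opened.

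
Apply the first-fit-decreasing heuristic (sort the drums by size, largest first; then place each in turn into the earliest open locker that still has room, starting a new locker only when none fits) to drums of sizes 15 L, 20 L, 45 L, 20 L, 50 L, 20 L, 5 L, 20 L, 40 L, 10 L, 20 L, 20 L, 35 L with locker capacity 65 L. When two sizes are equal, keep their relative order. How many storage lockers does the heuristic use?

Sorted descending: 50, 45, 40, 35, 20, 20, 20, 20, 20, 20, 15, 10, 5.
  50 → locker 1 (new)  [load 50/65]
  45 → locker 2 (new)  [load 45/65]
  40 → locker 3 (new)  [load 40/65]
  35 → locker 4 (new)  [load 35/65]
  20 → locker 2  [load 65/65]
  20 → locker 3  [load 60/65]
  20 → locker 4  [load 55/65]
  20 → locker 5 (new)  [load 20/65]
  20 → locker 5  [load 40/65]
  20 → locker 5  [load 60/65]
  15 → locker 1  [load 65/65]
  10 → locker 4  [load 65/65]
  5 → locker 3  [load 65/65]
5 storage lockers opened.

5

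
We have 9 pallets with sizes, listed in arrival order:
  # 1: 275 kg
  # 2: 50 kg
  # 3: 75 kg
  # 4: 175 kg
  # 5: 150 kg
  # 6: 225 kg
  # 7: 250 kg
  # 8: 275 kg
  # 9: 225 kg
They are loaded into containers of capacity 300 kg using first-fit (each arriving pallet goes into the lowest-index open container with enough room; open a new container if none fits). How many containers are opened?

  275 → container 1 (new)  [load 275/300]
  50 → container 2 (new)  [load 50/300]
  75 → container 2  [load 125/300]
  175 → container 2  [load 300/300]
  150 → container 3 (new)  [load 150/300]
  225 → container 4 (new)  [load 225/300]
  250 → container 5 (new)  [load 250/300]
  275 → container 6 (new)  [load 275/300]
  225 → container 7 (new)  [load 225/300]
7 containers opened.

7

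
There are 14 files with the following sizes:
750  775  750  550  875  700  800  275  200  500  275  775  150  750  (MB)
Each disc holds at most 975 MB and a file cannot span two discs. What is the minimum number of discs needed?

10

Total = 875 + 800 + 775 + 775 + 750 + 750 + 750 + 700 + 550 + 500 + 275 + 275 + 200 + 150 = 8125 MB.
Lower bound: ⌈8125/975⌉ = 9 discs.
Also, 10 files each exceed 975/2 MB, and no two of those can share a disc, so at least 10 discs are needed.
A packing using 10 discs:
  disc 1: 875 = 875
  disc 2: 800 + 150 = 950
  disc 3: 775 + 200 = 975
  disc 4: 775 = 775
  disc 5: 750 = 750
  disc 6: 750 = 750
  disc 7: 750 = 750
  disc 8: 700 + 275 = 975
  disc 9: 550 + 275 = 825
  disc 10: 500 = 500
This matches the lower bound, so 10 is optimal.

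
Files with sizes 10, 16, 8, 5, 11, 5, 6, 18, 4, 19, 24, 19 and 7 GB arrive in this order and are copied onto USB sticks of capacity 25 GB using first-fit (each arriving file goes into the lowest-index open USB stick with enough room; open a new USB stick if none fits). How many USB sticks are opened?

7

  10 → USB stick 1 (new)  [load 10/25]
  16 → USB stick 2 (new)  [load 16/25]
  8 → USB stick 1  [load 18/25]
  5 → USB stick 1  [load 23/25]
  11 → USB stick 3 (new)  [load 11/25]
  5 → USB stick 2  [load 21/25]
  6 → USB stick 3  [load 17/25]
  18 → USB stick 4 (new)  [load 18/25]
  4 → USB stick 2  [load 25/25]
  19 → USB stick 5 (new)  [load 19/25]
  24 → USB stick 6 (new)  [load 24/25]
  19 → USB stick 7 (new)  [load 19/25]
  7 → USB stick 3  [load 24/25]
7 USB sticks opened.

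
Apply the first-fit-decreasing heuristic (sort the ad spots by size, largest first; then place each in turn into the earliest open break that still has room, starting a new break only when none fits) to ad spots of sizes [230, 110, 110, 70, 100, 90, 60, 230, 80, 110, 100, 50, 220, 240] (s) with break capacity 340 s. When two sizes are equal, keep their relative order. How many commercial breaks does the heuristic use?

Sorted descending: 240, 230, 230, 220, 110, 110, 110, 100, 100, 90, 80, 70, 60, 50.
  240 → break 1 (new)  [load 240/340]
  230 → break 2 (new)  [load 230/340]
  230 → break 3 (new)  [load 230/340]
  220 → break 4 (new)  [load 220/340]
  110 → break 2  [load 340/340]
  110 → break 3  [load 340/340]
  110 → break 4  [load 330/340]
  100 → break 1  [load 340/340]
  100 → break 5 (new)  [load 100/340]
  90 → break 5  [load 190/340]
  80 → break 5  [load 270/340]
  70 → break 5  [load 340/340]
  60 → break 6 (new)  [load 60/340]
  50 → break 6  [load 110/340]
6 commercial breaks opened.

6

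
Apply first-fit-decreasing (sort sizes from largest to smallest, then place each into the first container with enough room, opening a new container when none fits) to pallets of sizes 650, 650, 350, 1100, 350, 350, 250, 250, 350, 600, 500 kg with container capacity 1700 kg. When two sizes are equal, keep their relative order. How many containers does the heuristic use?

Sorted descending: 1100, 650, 650, 600, 500, 350, 350, 350, 350, 250, 250.
  1100 → container 1 (new)  [load 1100/1700]
  650 → container 2 (new)  [load 650/1700]
  650 → container 2  [load 1300/1700]
  600 → container 1  [load 1700/1700]
  500 → container 3 (new)  [load 500/1700]
  350 → container 2  [load 1650/1700]
  350 → container 3  [load 850/1700]
  350 → container 3  [load 1200/1700]
  350 → container 3  [load 1550/1700]
  250 → container 4 (new)  [load 250/1700]
  250 → container 4  [load 500/1700]
4 containers opened.

4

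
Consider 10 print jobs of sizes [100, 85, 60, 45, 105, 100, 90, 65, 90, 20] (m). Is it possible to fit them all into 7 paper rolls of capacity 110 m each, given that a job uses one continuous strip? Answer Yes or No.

Total = 760 m; ⌈760/110⌉ = 7.
8 print jobs each exceed half the capacity and cannot share a roll, forcing at least 8 paper rolls.
At least 8 paper rolls are required, but only 7 are allowed.

No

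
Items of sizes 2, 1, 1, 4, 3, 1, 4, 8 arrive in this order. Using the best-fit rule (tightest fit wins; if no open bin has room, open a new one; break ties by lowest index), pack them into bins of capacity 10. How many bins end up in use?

  2 → bin 1 (new)  [load 2/10]
  1 → bin 1  [load 3/10]
  1 → bin 1  [load 4/10]
  4 → bin 1  [load 8/10]
  3 → bin 2 (new)  [load 3/10]
  1 → bin 1  [load 9/10]
  4 → bin 2  [load 7/10]
  8 → bin 3 (new)  [load 8/10]
3 bins opened.

3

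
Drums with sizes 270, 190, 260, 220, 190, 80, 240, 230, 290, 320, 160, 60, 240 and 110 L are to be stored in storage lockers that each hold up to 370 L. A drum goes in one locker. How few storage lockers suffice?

Total = 320 + 290 + 270 + 260 + 240 + 240 + 230 + 220 + 190 + 190 + 160 + 110 + 80 + 60 = 2860 L.
Lower bound: ⌈2860/370⌉ = 8 storage lockers.
Also, 10 drums each exceed 185 L, and no two of those can share a locker, so at least 10 storage lockers are needed.
A packing using 10 storage lockers:
  locker 1: 320 = 320
  locker 2: 290 + 80 = 370
  locker 3: 270 + 60 = 330
  locker 4: 260 + 110 = 370
  locker 5: 240 = 240
  locker 6: 240 = 240
  locker 7: 230 = 230
  locker 8: 220 = 220
  locker 9: 190 + 160 = 350
  locker 10: 190 = 190
This matches the lower bound, so 10 is optimal.

10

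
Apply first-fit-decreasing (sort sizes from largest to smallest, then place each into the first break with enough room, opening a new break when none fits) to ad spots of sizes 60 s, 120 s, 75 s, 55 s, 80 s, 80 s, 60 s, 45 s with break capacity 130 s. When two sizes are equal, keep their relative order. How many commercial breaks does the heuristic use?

5

Sorted descending: 120, 80, 80, 75, 60, 60, 55, 45.
  120 → break 1 (new)  [load 120/130]
  80 → break 2 (new)  [load 80/130]
  80 → break 3 (new)  [load 80/130]
  75 → break 4 (new)  [load 75/130]
  60 → break 5 (new)  [load 60/130]
  60 → break 5  [load 120/130]
  55 → break 4  [load 130/130]
  45 → break 2  [load 125/130]
5 commercial breaks opened.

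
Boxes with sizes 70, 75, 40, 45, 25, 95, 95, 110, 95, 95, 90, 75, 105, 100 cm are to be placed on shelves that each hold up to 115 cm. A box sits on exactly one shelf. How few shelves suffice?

Total = 110 + 105 + 100 + 95 + 95 + 95 + 95 + 90 + 75 + 75 + 70 + 45 + 40 + 25 = 1115 cm.
Lower bound: ⌈1115/115⌉ = 10 shelves.
Also, 11 boxes each exceed 115/2 cm, and no two of those can share a shelf, so at least 11 shelves are needed.
A packing using 11 shelves:
  shelf 1: 110 = 110
  shelf 2: 105 = 105
  shelf 3: 100 = 100
  shelf 4: 95 = 95
  shelf 5: 95 = 95
  shelf 6: 95 = 95
  shelf 7: 95 = 95
  shelf 8: 90 + 25 = 115
  shelf 9: 75 + 40 = 115
  shelf 10: 75 = 75
  shelf 11: 70 + 45 = 115
This matches the lower bound, so 11 is optimal.

11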